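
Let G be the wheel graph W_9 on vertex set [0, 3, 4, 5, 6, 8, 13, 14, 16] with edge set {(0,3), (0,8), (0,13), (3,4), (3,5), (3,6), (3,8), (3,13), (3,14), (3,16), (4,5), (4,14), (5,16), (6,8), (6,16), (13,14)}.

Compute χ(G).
χ(G) = 3

Clique number ω(G) = 3 (lower bound: χ ≥ ω).
The clique on [0, 3, 8] has size 3, forcing χ ≥ 3, and the coloring below uses 3 colors, so χ(G) = 3.
A valid 3-coloring: color 1: [3]; color 2: [4, 8, 13, 16]; color 3: [0, 5, 6, 14].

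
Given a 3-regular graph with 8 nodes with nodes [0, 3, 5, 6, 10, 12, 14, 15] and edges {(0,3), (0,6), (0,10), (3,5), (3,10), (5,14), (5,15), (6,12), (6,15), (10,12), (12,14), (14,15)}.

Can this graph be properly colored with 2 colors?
No, G is not 2-colorable

The clique on vertices [0, 3, 10] has size 3 > 2, so it alone needs 3 colors.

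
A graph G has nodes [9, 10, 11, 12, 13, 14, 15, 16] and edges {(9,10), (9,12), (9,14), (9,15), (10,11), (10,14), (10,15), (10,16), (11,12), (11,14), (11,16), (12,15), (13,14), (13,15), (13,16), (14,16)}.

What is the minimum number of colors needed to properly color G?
χ(G) = 4

Clique number ω(G) = 4 (lower bound: χ ≥ ω).
The clique on [10, 11, 14, 16] has size 4, forcing χ ≥ 4, and the coloring below uses 4 colors, so χ(G) = 4.
A valid 4-coloring: color 1: [10, 12, 13]; color 2: [14, 15]; color 3: [9, 11]; color 4: [16].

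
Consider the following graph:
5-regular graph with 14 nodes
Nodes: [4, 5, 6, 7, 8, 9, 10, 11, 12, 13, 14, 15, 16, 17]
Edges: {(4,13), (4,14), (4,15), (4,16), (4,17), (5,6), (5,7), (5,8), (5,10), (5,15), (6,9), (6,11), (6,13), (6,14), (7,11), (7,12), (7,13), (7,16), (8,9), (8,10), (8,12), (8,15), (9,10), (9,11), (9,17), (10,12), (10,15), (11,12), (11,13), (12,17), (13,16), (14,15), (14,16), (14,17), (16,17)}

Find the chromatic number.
χ(G) = 4

Clique number ω(G) = 4 (lower bound: χ ≥ ω).
The clique on [4, 14, 16, 17] has size 4, forcing χ ≥ 4, and the coloring below uses 4 colors, so χ(G) = 4.
A valid 4-coloring: color 1: [11, 15, 17]; color 2: [5, 9, 12, 13, 14]; color 3: [6, 10, 16]; color 4: [4, 7, 8].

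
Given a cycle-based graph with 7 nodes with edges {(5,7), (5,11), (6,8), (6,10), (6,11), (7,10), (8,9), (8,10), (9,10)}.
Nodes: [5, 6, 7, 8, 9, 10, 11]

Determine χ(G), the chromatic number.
χ(G) = 3

Clique number ω(G) = 3 (lower bound: χ ≥ ω).
The clique on [8, 9, 10] has size 3, forcing χ ≥ 3, and the coloring below uses 3 colors, so χ(G) = 3.
A valid 3-coloring: color 1: [10, 11]; color 2: [5, 8]; color 3: [6, 7, 9].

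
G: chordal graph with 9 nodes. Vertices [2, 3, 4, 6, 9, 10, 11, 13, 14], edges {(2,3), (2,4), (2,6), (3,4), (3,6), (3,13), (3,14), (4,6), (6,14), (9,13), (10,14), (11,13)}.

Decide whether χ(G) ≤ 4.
A valid 4-coloring: color 1: [3, 9, 10, 11]; color 2: [6, 13]; color 3: [2, 14]; color 4: [4].
(χ(G) = 4 ≤ 4.)

Yes, G is 4-colorable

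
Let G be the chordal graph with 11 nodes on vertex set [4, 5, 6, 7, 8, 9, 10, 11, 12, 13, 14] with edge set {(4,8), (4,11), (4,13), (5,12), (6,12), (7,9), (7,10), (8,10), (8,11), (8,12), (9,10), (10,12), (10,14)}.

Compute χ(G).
χ(G) = 3

Clique number ω(G) = 3 (lower bound: χ ≥ ω).
The clique on [4, 8, 11] has size 3, forcing χ ≥ 3, and the coloring below uses 3 colors, so χ(G) = 3.
A valid 3-coloring: color 1: [4, 5, 6, 10]; color 2: [8, 9, 13, 14]; color 3: [7, 11, 12].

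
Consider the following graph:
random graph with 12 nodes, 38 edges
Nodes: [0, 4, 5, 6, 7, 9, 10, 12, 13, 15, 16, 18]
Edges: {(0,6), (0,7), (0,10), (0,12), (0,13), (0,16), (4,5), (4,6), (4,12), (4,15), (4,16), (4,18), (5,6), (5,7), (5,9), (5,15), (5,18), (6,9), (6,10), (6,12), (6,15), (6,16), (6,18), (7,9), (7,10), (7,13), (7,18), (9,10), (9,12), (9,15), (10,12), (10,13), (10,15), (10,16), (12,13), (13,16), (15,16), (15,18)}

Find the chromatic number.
Clique number ω(G) = 5 (lower bound: χ ≥ ω).
The clique on [4, 5, 6, 15, 18] has size 5, forcing χ ≥ 5, and the coloring below uses 5 colors, so χ(G) = 5.
A valid 5-coloring: color 1: [6, 7]; color 2: [5, 10]; color 3: [0, 15]; color 4: [4, 9, 13]; color 5: [12, 16, 18].

χ(G) = 5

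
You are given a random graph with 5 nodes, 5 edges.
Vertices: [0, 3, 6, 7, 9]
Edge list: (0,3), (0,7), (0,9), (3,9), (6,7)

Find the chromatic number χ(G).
Clique number ω(G) = 3 (lower bound: χ ≥ ω).
The clique on [0, 3, 9] has size 3, forcing χ ≥ 3, and the coloring below uses 3 colors, so χ(G) = 3.
A valid 3-coloring: color 1: [0, 6]; color 2: [7, 9]; color 3: [3].

χ(G) = 3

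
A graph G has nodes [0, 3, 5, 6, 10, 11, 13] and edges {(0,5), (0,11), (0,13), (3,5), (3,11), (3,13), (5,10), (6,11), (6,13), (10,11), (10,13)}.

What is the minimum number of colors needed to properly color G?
χ(G) = 2

Clique number ω(G) = 2 (lower bound: χ ≥ ω).
The graph is bipartite (no odd cycle), so 2 colors suffice: χ(G) = 2.
A valid 2-coloring: color 1: [5, 11, 13]; color 2: [0, 3, 6, 10].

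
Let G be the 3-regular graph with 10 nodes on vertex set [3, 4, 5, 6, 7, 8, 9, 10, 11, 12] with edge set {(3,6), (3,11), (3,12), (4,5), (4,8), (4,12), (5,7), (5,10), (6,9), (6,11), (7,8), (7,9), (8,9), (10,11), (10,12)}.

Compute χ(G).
χ(G) = 3

Clique number ω(G) = 3 (lower bound: χ ≥ ω).
The clique on [3, 6, 11] has size 3, forcing χ ≥ 3, and the coloring below uses 3 colors, so χ(G) = 3.
A valid 3-coloring: color 1: [3, 4, 7, 10]; color 2: [5, 9, 11, 12]; color 3: [6, 8].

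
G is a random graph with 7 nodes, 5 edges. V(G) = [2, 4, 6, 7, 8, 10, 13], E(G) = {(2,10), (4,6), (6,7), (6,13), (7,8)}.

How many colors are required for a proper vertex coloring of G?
χ(G) = 2

Clique number ω(G) = 2 (lower bound: χ ≥ ω).
The graph is bipartite (no odd cycle), so 2 colors suffice: χ(G) = 2.
A valid 2-coloring: color 1: [6, 8, 10]; color 2: [2, 4, 7, 13].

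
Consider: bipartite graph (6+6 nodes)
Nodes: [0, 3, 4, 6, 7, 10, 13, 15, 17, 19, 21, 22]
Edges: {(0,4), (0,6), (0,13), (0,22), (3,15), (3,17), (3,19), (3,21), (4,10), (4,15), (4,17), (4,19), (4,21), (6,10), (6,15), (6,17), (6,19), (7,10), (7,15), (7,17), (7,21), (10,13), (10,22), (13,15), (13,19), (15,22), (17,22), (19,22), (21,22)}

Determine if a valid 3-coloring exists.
Yes, G is 3-colorable

A valid 3-coloring: color 1: [3, 4, 6, 7, 13, 22]; color 2: [0, 10, 15, 17, 19, 21].
(χ(G) = 2 ≤ 3.)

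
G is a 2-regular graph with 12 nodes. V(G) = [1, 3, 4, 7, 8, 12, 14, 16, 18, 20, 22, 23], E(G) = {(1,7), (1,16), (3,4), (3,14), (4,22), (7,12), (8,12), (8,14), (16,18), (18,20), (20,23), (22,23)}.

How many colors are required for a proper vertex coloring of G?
χ(G) = 2

Clique number ω(G) = 2 (lower bound: χ ≥ ω).
The graph is bipartite (no odd cycle), so 2 colors suffice: χ(G) = 2.
A valid 2-coloring: color 1: [3, 7, 8, 16, 20, 22]; color 2: [1, 4, 12, 14, 18, 23].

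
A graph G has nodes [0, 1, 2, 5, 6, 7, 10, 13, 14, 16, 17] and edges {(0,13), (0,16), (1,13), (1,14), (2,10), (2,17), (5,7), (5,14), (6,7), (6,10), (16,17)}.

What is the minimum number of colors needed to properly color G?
Clique number ω(G) = 2 (lower bound: χ ≥ ω).
Odd cycle [6, 10, 2, 17, 16, 0, 13, 1, 14, 5, 7] needs 3 colors (χ ≥ 3).
The coloring below uses 3 colors, so χ(G) = 3.
A valid 3-coloring: color 1: [0, 1, 5, 10, 17]; color 2: [2, 7, 13, 14, 16]; color 3: [6].

χ(G) = 3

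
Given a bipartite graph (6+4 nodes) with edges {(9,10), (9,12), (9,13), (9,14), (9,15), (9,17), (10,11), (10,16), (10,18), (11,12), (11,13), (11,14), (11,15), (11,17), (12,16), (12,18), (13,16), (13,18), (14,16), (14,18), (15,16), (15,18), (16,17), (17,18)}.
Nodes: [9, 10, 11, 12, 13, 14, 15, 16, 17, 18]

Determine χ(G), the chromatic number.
χ(G) = 2

Clique number ω(G) = 2 (lower bound: χ ≥ ω).
The graph is bipartite (no odd cycle), so 2 colors suffice: χ(G) = 2.
A valid 2-coloring: color 1: [9, 11, 16, 18]; color 2: [10, 12, 13, 14, 15, 17].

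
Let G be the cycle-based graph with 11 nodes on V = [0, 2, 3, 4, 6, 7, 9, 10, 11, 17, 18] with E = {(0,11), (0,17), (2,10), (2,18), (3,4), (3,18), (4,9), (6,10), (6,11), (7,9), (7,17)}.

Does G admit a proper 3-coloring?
A valid 3-coloring: color 1: [0, 4, 6, 7, 18]; color 2: [2, 3, 9, 11, 17]; color 3: [10].
(χ(G) = 3 ≤ 3.)

Yes, G is 3-colorable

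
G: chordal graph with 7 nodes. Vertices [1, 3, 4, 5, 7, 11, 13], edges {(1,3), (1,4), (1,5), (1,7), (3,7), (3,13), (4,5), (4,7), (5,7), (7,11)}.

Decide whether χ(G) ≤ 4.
A valid 4-coloring: color 1: [7, 13]; color 2: [1, 11]; color 3: [3, 5]; color 4: [4].
(χ(G) = 4 ≤ 4.)

Yes, G is 4-colorable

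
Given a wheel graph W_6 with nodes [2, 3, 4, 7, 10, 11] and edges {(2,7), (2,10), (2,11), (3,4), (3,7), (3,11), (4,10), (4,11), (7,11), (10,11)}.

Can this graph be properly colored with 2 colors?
No, G is not 2-colorable

The clique on vertices [2, 10, 11] has size 3 > 2, so it alone needs 3 colors.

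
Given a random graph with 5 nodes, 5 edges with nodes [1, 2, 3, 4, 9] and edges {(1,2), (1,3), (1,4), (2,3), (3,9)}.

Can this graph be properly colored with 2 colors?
The clique on vertices [1, 2, 3] has size 3 > 2, so it alone needs 3 colors.

No, G is not 2-colorable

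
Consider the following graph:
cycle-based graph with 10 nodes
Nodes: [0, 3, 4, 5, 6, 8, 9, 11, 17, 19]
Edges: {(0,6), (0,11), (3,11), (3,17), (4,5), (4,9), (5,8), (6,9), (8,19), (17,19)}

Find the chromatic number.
χ(G) = 2

Clique number ω(G) = 2 (lower bound: χ ≥ ω).
The graph is bipartite (no odd cycle), so 2 colors suffice: χ(G) = 2.
A valid 2-coloring: color 1: [0, 3, 5, 9, 19]; color 2: [4, 6, 8, 11, 17].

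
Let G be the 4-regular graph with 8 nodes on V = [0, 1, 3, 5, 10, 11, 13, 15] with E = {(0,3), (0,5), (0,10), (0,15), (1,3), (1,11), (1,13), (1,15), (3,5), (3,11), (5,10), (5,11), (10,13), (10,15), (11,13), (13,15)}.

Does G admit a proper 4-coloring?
Yes, G is 4-colorable

A valid 4-coloring: color 1: [1, 10]; color 2: [5, 15]; color 3: [3, 13]; color 4: [0, 11].
(χ(G) = 4 ≤ 4.)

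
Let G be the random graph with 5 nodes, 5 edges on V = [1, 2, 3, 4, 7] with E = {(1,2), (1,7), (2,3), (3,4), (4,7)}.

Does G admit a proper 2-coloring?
No, G is not 2-colorable

Odd cycle [3, 2, 1, 7, 4] needs 3 colors (χ ≥ 3).
Hence χ(G) ≥ 3 > 2, so no proper 2-coloring exists.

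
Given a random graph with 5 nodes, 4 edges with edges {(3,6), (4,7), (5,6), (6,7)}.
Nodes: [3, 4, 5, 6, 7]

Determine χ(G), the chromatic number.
χ(G) = 2

Clique number ω(G) = 2 (lower bound: χ ≥ ω).
The graph is bipartite (no odd cycle), so 2 colors suffice: χ(G) = 2.
A valid 2-coloring: color 1: [4, 6]; color 2: [3, 5, 7].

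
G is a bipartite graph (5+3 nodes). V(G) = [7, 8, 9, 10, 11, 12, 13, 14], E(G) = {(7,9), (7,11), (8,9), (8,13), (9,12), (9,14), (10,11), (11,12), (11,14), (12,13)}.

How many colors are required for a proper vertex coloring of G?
Clique number ω(G) = 2 (lower bound: χ ≥ ω).
The graph is bipartite (no odd cycle), so 2 colors suffice: χ(G) = 2.
A valid 2-coloring: color 1: [9, 11, 13]; color 2: [7, 8, 10, 12, 14].

χ(G) = 2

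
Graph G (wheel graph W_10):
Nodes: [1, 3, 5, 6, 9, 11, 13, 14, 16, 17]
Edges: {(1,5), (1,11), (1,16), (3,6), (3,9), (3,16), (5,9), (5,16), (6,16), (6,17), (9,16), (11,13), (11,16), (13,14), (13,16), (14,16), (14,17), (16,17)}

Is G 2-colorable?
No, G is not 2-colorable

The clique on vertices [1, 11, 16] has size 3 > 2, so it alone needs 3 colors.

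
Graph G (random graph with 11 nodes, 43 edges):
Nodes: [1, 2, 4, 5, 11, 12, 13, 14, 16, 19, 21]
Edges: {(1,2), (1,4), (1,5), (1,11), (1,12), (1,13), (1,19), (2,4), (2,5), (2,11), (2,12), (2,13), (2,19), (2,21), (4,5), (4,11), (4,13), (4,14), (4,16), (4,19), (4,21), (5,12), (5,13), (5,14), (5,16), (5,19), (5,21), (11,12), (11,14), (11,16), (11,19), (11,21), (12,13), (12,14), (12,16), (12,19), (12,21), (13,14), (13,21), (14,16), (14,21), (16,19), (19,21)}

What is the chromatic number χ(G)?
Clique number ω(G) = 5 (lower bound: χ ≥ ω).
The clique on [1, 2, 4, 11, 19] has size 5, forcing χ ≥ 5, and the coloring below uses 5 colors, so χ(G) = 5.
A valid 5-coloring: color 1: [4, 12]; color 2: [5, 11]; color 3: [1, 16, 21]; color 4: [13, 19]; color 5: [2, 14].

χ(G) = 5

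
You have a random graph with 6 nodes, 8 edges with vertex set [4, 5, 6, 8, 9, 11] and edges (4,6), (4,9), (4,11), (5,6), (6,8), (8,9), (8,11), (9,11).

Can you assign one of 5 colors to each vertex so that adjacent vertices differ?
Yes, G is 5-colorable

A valid 5-coloring: color 1: [4, 5, 8]; color 2: [6, 11]; color 3: [9].
(χ(G) = 3 ≤ 5.)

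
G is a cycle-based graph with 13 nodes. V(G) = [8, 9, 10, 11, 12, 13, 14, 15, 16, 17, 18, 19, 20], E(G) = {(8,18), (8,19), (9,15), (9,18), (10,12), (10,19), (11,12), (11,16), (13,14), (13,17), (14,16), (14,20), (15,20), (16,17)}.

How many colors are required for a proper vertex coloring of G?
Clique number ω(G) = 2 (lower bound: χ ≥ ω).
Odd cycle [18, 9, 15, 20, 14, 16, 11, 12, 10, 19, 8] needs 3 colors (χ ≥ 3).
The coloring below uses 3 colors, so χ(G) = 3.
A valid 3-coloring: color 1: [11, 14, 15, 17, 18, 19]; color 2: [8, 9, 12, 13, 16, 20]; color 3: [10].

χ(G) = 3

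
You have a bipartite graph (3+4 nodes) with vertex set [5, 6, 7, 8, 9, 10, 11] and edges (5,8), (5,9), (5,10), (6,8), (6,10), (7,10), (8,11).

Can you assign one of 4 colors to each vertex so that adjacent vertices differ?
A valid 4-coloring: color 1: [8, 9, 10]; color 2: [5, 6, 7, 11].
(χ(G) = 2 ≤ 4.)

Yes, G is 4-colorable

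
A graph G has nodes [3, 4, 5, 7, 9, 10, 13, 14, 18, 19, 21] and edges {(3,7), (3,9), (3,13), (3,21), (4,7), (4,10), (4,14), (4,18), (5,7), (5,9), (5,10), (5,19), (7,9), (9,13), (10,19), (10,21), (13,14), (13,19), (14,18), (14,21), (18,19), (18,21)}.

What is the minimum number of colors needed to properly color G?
Clique number ω(G) = 3 (lower bound: χ ≥ ω).
The clique on [3, 9, 13] has size 3, forcing χ ≥ 3, and the coloring below uses 3 colors, so χ(G) = 3.
A valid 3-coloring: color 1: [4, 9, 19, 21]; color 2: [7, 10, 13, 18]; color 3: [3, 5, 14].

χ(G) = 3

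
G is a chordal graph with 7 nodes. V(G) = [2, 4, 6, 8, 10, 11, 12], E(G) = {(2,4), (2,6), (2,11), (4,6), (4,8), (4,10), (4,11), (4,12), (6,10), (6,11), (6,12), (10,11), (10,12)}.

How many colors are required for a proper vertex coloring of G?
χ(G) = 4

Clique number ω(G) = 4 (lower bound: χ ≥ ω).
The clique on [2, 4, 6, 11] has size 4, forcing χ ≥ 4, and the coloring below uses 4 colors, so χ(G) = 4.
A valid 4-coloring: color 1: [4]; color 2: [6, 8]; color 3: [2, 10]; color 4: [11, 12].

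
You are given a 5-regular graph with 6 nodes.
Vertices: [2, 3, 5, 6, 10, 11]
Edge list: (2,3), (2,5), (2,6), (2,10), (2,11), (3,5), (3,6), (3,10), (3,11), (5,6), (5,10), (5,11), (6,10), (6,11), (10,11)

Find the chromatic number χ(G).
Clique number ω(G) = 6 (lower bound: χ ≥ ω).
The clique on [2, 3, 5, 6, 10, 11] has size 6, forcing χ ≥ 6, and the coloring below uses 6 colors, so χ(G) = 6.
A valid 6-coloring: color 1: [10]; color 2: [2]; color 3: [3]; color 4: [11]; color 5: [6]; color 6: [5].

χ(G) = 6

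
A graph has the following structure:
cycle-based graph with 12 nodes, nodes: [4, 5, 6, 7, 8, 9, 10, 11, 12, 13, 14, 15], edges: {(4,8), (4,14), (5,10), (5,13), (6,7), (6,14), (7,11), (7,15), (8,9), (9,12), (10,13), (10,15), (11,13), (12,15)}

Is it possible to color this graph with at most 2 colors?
The clique on vertices [5, 10, 13] has size 3 > 2, so it alone needs 3 colors.

No, G is not 2-colorable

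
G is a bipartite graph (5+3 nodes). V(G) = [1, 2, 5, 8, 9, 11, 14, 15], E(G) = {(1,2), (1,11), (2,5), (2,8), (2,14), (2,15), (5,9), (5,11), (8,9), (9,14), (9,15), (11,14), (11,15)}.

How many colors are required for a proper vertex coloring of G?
χ(G) = 2

Clique number ω(G) = 2 (lower bound: χ ≥ ω).
The graph is bipartite (no odd cycle), so 2 colors suffice: χ(G) = 2.
A valid 2-coloring: color 1: [2, 9, 11]; color 2: [1, 5, 8, 14, 15].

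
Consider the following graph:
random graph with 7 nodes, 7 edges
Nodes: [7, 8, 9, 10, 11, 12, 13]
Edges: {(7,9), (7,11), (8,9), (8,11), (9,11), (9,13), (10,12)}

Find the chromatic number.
Clique number ω(G) = 3 (lower bound: χ ≥ ω).
The clique on [8, 9, 11] has size 3, forcing χ ≥ 3, and the coloring below uses 3 colors, so χ(G) = 3.
A valid 3-coloring: color 1: [9, 12]; color 2: [10, 11, 13]; color 3: [7, 8].

χ(G) = 3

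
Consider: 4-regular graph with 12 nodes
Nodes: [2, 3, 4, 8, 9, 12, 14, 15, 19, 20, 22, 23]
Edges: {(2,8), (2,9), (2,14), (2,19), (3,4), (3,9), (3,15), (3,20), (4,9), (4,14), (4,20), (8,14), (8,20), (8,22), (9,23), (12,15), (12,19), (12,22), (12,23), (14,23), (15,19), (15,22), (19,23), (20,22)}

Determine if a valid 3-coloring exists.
Suppose a proper 3-coloring c exists. The clique [2, 8, 14] takes 3 distinct colors; by symmetry let c(2) = 1, c(8) = 2, c(14) = 3.
- Vertex 4: neighbors [14] already have colors [3]; try each remaining color.
- Case c(4) = 1:
  - Vertex 20: neighbors [4, 8] already have colors [1, 2] ⇒ c(20) = 3.
  - Vertex 3: neighbors [4, 20] already have colors [1, 3] ⇒ c(3) = 2.
  - Vertex 22: neighbors [8, 20] already have colors [2, 3] ⇒ c(22) = 1.
  - Vertex 15: neighbors [22, 3] already have colors [1, 2] ⇒ c(15) = 3.
  - Vertex 12: neighbors [22, 15] already have colors [1, 3] ⇒ c(12) = 2.
  - Vertex 19: neighbors [2, 12, 15] already have colors [1, 2, 3] — all 3 colors blocked. Contradiction.
- Case c(4) = 2:
  - Vertex 9: neighbors [2, 4] already have colors [1, 2] ⇒ c(9) = 3.
  - Vertex 3: neighbors [4, 9] already have colors [2, 3] ⇒ c(3) = 1.
  - Vertex 20: neighbors [3, 4] already have colors [1, 2] ⇒ c(20) = 3.
  - Vertex 22: neighbors [8, 20] already have colors [2, 3] ⇒ c(22) = 1.
  - Vertex 12: neighbors [22] already have colors [1]; try each remaining color.
  - Case c(12) = 2:
    - Vertex 19: neighbors [2, 12] already have colors [1, 2] ⇒ c(19) = 3.
    - Vertex 15: neighbors [3, 12, 19] already have colors [1, 2, 3] — all 3 colors blocked. Contradiction.
  - Case c(12) = 3:
    - Vertex 19: neighbors [2, 12] already have colors [1, 3] ⇒ c(19) = 2.
    - Vertex 15: neighbors [3, 19, 12] already have colors [1, 2, 3] — all 3 colors blocked. Contradiction.
Every case ends in a contradiction, so G has no proper 3-coloring (χ ≥ 4).

No, G is not 3-colorable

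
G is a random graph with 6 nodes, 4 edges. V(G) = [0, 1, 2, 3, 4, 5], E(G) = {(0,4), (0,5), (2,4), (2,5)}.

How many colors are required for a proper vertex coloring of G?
Clique number ω(G) = 2 (lower bound: χ ≥ ω).
The graph is bipartite (no odd cycle), so 2 colors suffice: χ(G) = 2.
A valid 2-coloring: color 1: [0, 1, 2, 3]; color 2: [4, 5].

χ(G) = 2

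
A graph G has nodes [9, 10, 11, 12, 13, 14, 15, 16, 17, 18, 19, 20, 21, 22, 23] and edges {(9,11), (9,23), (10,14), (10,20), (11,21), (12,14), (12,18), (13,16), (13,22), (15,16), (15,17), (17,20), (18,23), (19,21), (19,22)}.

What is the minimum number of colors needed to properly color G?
χ(G) = 3

Clique number ω(G) = 2 (lower bound: χ ≥ ω).
Odd cycle [18, 23, 9, 11, 21, 19, 22, 13, 16, 15, 17, 20, 10, 14, 12] needs 3 colors (χ ≥ 3).
The coloring below uses 3 colors, so χ(G) = 3.
A valid 3-coloring: color 1: [9, 14, 16, 17, 18, 21, 22]; color 2: [11, 12, 13, 15, 19, 20, 23]; color 3: [10].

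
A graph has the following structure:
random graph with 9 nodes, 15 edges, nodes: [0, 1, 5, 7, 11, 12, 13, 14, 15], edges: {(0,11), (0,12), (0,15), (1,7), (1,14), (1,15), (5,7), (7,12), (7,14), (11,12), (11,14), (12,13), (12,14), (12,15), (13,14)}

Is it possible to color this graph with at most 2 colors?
No, G is not 2-colorable

The clique on vertices [1, 7, 14] has size 3 > 2, so it alone needs 3 colors.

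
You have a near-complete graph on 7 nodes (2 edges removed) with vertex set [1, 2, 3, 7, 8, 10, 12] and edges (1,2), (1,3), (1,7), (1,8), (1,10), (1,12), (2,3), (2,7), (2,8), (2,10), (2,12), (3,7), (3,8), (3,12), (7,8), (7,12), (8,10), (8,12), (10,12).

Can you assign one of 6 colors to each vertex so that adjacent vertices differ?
A valid 6-coloring: color 1: [12]; color 2: [8]; color 3: [2]; color 4: [1]; color 5: [7, 10]; color 6: [3].
(χ(G) = 6 ≤ 6.)

Yes, G is 6-colorable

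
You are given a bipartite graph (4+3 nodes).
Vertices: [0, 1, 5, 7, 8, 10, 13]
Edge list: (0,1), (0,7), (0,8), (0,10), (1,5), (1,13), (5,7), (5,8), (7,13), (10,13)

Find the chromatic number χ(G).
χ(G) = 2

Clique number ω(G) = 2 (lower bound: χ ≥ ω).
The graph is bipartite (no odd cycle), so 2 colors suffice: χ(G) = 2.
A valid 2-coloring: color 1: [0, 5, 13]; color 2: [1, 7, 8, 10].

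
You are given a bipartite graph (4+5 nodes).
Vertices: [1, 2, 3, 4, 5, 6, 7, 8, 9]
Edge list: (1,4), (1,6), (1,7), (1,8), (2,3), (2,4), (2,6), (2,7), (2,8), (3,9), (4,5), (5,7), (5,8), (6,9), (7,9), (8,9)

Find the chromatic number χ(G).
Clique number ω(G) = 2 (lower bound: χ ≥ ω).
The graph is bipartite (no odd cycle), so 2 colors suffice: χ(G) = 2.
A valid 2-coloring: color 1: [1, 2, 5, 9]; color 2: [3, 4, 6, 7, 8].

χ(G) = 2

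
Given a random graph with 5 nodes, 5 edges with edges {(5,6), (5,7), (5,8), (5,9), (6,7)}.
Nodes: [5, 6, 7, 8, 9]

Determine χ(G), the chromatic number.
Clique number ω(G) = 3 (lower bound: χ ≥ ω).
The clique on [5, 6, 7] has size 3, forcing χ ≥ 3, and the coloring below uses 3 colors, so χ(G) = 3.
A valid 3-coloring: color 1: [5]; color 2: [7, 8, 9]; color 3: [6].

χ(G) = 3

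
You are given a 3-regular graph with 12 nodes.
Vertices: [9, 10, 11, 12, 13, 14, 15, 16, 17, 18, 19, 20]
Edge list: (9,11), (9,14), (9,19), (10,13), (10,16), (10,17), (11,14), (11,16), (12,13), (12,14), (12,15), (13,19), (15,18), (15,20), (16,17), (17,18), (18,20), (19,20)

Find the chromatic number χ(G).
χ(G) = 3

Clique number ω(G) = 3 (lower bound: χ ≥ ω).
The clique on [9, 11, 14] has size 3, forcing χ ≥ 3, and the coloring below uses 3 colors, so χ(G) = 3.
A valid 3-coloring: color 1: [9, 13, 15, 16]; color 2: [10, 11, 12, 18, 19]; color 3: [14, 17, 20].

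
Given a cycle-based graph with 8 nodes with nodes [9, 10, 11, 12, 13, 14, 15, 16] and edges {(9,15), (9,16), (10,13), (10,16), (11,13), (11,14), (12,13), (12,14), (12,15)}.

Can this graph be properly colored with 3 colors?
A valid 3-coloring: color 1: [9, 10, 11, 12]; color 2: [13, 14, 15, 16].
(χ(G) = 2 ≤ 3.)

Yes, G is 3-colorable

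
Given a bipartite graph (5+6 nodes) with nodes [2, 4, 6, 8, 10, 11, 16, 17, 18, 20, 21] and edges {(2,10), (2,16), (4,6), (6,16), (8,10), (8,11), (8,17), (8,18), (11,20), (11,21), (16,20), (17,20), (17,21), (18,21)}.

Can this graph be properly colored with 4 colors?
Yes, G is 4-colorable

A valid 4-coloring: color 1: [2, 6, 8, 20, 21]; color 2: [4, 10, 11, 16, 17, 18].
(χ(G) = 2 ≤ 4.)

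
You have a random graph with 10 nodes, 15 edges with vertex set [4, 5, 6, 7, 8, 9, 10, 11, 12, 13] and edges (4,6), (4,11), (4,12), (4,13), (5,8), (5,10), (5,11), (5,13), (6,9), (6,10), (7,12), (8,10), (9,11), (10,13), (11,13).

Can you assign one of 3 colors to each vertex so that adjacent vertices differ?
A valid 3-coloring: color 1: [4, 5, 7, 9]; color 2: [10, 11, 12]; color 3: [6, 8, 13].
(χ(G) = 3 ≤ 3.)

Yes, G is 3-colorable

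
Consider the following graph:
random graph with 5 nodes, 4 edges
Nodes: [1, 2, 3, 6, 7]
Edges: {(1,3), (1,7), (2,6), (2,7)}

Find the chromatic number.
χ(G) = 2

Clique number ω(G) = 2 (lower bound: χ ≥ ω).
The graph is bipartite (no odd cycle), so 2 colors suffice: χ(G) = 2.
A valid 2-coloring: color 1: [1, 2]; color 2: [3, 6, 7].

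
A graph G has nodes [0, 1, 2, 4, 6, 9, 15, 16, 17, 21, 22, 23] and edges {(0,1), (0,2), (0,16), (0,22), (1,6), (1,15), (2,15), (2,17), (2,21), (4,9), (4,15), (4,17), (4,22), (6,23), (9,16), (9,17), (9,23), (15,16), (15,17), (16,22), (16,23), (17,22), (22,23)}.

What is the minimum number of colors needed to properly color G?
Clique number ω(G) = 3 (lower bound: χ ≥ ω).
The clique on [0, 16, 22] has size 3, forcing χ ≥ 3, and the coloring below uses 3 colors, so χ(G) = 3.
A valid 3-coloring: color 1: [6, 9, 15, 21, 22]; color 2: [0, 17, 23]; color 3: [1, 2, 4, 16].

χ(G) = 3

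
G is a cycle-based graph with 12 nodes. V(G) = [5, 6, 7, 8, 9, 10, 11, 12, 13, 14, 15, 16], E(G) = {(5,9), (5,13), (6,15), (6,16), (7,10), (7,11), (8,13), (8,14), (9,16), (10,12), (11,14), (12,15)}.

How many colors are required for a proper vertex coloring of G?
Clique number ω(G) = 2 (lower bound: χ ≥ ω).
The graph is bipartite (no odd cycle), so 2 colors suffice: χ(G) = 2.
A valid 2-coloring: color 1: [6, 7, 9, 12, 13, 14]; color 2: [5, 8, 10, 11, 15, 16].

χ(G) = 2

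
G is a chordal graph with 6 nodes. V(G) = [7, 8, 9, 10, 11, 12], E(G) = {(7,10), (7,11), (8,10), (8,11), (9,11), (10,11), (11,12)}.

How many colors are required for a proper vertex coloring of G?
χ(G) = 3

Clique number ω(G) = 3 (lower bound: χ ≥ ω).
The clique on [8, 10, 11] has size 3, forcing χ ≥ 3, and the coloring below uses 3 colors, so χ(G) = 3.
A valid 3-coloring: color 1: [11]; color 2: [9, 10, 12]; color 3: [7, 8].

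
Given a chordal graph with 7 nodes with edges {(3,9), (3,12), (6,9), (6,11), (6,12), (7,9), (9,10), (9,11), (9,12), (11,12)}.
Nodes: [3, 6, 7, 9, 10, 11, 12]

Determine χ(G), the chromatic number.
χ(G) = 4

Clique number ω(G) = 4 (lower bound: χ ≥ ω).
The clique on [6, 9, 11, 12] has size 4, forcing χ ≥ 4, and the coloring below uses 4 colors, so χ(G) = 4.
A valid 4-coloring: color 1: [9]; color 2: [7, 10, 12]; color 3: [3, 6]; color 4: [11].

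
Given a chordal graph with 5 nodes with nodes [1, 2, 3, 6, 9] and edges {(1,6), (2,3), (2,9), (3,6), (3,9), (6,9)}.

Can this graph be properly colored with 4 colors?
Yes, G is 4-colorable

A valid 4-coloring: color 1: [2, 6]; color 2: [1, 3]; color 3: [9].
(χ(G) = 3 ≤ 4.)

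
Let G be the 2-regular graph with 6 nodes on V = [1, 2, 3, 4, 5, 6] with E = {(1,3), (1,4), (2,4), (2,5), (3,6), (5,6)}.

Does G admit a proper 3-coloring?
Yes, G is 3-colorable

A valid 3-coloring: color 1: [1, 2, 6]; color 2: [3, 4, 5].
(χ(G) = 2 ≤ 3.)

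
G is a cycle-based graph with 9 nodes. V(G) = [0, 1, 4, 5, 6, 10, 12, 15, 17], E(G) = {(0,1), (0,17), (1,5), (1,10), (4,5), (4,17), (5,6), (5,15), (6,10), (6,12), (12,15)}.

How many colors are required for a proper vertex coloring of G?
χ(G) = 3

Clique number ω(G) = 2 (lower bound: χ ≥ ω).
Odd cycle [17, 4, 5, 1, 0] needs 3 colors (χ ≥ 3).
The coloring below uses 3 colors, so χ(G) = 3.
A valid 3-coloring: color 1: [0, 5, 10, 12]; color 2: [1, 6, 15, 17]; color 3: [4].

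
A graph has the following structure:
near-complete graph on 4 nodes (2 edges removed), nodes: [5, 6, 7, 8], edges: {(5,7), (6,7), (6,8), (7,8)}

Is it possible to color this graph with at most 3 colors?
Yes, G is 3-colorable

A valid 3-coloring: color 1: [7]; color 2: [5, 8]; color 3: [6].
(χ(G) = 3 ≤ 3.)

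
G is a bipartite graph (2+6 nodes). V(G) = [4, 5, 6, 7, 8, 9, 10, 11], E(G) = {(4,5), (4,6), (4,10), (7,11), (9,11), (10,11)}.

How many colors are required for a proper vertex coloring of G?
χ(G) = 2

Clique number ω(G) = 2 (lower bound: χ ≥ ω).
The graph is bipartite (no odd cycle), so 2 colors suffice: χ(G) = 2.
A valid 2-coloring: color 1: [4, 8, 11]; color 2: [5, 6, 7, 9, 10].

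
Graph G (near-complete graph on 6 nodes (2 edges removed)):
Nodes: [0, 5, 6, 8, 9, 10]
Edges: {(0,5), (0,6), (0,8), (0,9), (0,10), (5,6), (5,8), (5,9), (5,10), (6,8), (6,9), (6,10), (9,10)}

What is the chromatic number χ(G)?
Clique number ω(G) = 5 (lower bound: χ ≥ ω).
The clique on [0, 5, 6, 9, 10] has size 5, forcing χ ≥ 5, and the coloring below uses 5 colors, so χ(G) = 5.
A valid 5-coloring: color 1: [5]; color 2: [6]; color 3: [0]; color 4: [8, 9]; color 5: [10].

χ(G) = 5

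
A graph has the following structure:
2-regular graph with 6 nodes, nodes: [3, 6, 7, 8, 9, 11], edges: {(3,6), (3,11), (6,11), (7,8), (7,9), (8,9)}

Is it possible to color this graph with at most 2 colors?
No, G is not 2-colorable

The clique on vertices [7, 8, 9] has size 3 > 2, so it alone needs 3 colors.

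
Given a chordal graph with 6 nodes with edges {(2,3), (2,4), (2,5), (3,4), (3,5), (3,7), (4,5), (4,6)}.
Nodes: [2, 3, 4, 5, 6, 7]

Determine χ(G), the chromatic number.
Clique number ω(G) = 4 (lower bound: χ ≥ ω).
The clique on [2, 3, 4, 5] has size 4, forcing χ ≥ 4, and the coloring below uses 4 colors, so χ(G) = 4.
A valid 4-coloring: color 1: [3, 6]; color 2: [4, 7]; color 3: [2]; color 4: [5].

χ(G) = 4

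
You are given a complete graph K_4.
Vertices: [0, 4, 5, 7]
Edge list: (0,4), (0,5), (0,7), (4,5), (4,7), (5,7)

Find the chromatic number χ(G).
χ(G) = 4

Clique number ω(G) = 4 (lower bound: χ ≥ ω).
The clique on [0, 4, 5, 7] has size 4, forcing χ ≥ 4, and the coloring below uses 4 colors, so χ(G) = 4.
A valid 4-coloring: color 1: [4]; color 2: [7]; color 3: [0]; color 4: [5].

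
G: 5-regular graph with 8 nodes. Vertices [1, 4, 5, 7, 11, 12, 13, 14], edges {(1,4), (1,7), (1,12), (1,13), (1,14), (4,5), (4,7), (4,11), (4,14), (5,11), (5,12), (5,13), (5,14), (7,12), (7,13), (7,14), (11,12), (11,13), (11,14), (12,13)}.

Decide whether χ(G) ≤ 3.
The clique on vertices [1, 4, 7, 14] has size 4 > 3, so it alone needs 4 colors.

No, G is not 3-colorable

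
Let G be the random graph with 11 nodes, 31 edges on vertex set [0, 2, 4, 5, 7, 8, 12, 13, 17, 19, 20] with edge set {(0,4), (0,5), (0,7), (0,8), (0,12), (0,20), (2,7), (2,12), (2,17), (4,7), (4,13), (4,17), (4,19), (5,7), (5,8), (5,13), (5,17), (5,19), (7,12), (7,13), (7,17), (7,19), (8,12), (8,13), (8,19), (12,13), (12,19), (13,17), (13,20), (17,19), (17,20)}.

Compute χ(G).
χ(G) = 4

Clique number ω(G) = 4 (lower bound: χ ≥ ω).
The clique on [4, 7, 17, 19] has size 4, forcing χ ≥ 4, and the coloring below uses 4 colors, so χ(G) = 4.
A valid 4-coloring: color 1: [7, 8, 20]; color 2: [12, 17]; color 3: [0, 2, 13, 19]; color 4: [4, 5].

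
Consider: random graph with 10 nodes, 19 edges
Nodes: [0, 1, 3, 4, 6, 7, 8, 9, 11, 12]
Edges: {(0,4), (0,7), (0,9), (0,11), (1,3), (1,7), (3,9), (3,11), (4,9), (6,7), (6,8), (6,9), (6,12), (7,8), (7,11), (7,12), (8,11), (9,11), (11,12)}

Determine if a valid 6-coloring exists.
A valid 6-coloring: color 1: [7, 9]; color 2: [1, 4, 6, 11]; color 3: [0, 3, 8, 12].
(χ(G) = 3 ≤ 6.)

Yes, G is 6-colorable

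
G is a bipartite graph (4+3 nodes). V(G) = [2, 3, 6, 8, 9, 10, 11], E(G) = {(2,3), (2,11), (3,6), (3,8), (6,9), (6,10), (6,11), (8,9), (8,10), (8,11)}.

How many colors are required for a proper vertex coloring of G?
Clique number ω(G) = 2 (lower bound: χ ≥ ω).
The graph is bipartite (no odd cycle), so 2 colors suffice: χ(G) = 2.
A valid 2-coloring: color 1: [2, 6, 8]; color 2: [3, 9, 10, 11].

χ(G) = 2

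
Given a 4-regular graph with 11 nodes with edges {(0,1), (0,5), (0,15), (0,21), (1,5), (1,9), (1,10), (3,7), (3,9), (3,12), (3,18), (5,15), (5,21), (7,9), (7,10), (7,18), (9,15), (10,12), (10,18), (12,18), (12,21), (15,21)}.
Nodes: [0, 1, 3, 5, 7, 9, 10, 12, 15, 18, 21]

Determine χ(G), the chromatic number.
Clique number ω(G) = 4 (lower bound: χ ≥ ω).
The clique on [0, 5, 15, 21] has size 4, forcing χ ≥ 4, and the coloring below uses 4 colors, so χ(G) = 4.
A valid 4-coloring: color 1: [5, 9, 12]; color 2: [0, 3, 10]; color 3: [1, 7, 21]; color 4: [15, 18].

χ(G) = 4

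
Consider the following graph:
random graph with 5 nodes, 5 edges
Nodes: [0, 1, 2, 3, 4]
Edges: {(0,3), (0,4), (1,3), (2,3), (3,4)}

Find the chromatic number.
χ(G) = 3

Clique number ω(G) = 3 (lower bound: χ ≥ ω).
The clique on [0, 3, 4] has size 3, forcing χ ≥ 3, and the coloring below uses 3 colors, so χ(G) = 3.
A valid 3-coloring: color 1: [3]; color 2: [1, 2, 4]; color 3: [0].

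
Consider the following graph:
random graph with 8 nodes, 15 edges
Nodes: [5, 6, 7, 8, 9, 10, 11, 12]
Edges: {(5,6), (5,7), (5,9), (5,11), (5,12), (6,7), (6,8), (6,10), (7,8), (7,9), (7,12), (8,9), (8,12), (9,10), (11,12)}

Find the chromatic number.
Clique number ω(G) = 3 (lower bound: χ ≥ ω).
The clique on [7, 8, 9] has size 3, forcing χ ≥ 3, and the coloring below uses 3 colors, so χ(G) = 3.
A valid 3-coloring: color 1: [7, 10, 11]; color 2: [5, 8]; color 3: [6, 9, 12].

χ(G) = 3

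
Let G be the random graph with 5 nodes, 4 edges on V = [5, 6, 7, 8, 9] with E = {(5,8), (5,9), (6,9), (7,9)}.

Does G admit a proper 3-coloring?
A valid 3-coloring: color 1: [8, 9]; color 2: [5, 6, 7].
(χ(G) = 2 ≤ 3.)

Yes, G is 3-colorable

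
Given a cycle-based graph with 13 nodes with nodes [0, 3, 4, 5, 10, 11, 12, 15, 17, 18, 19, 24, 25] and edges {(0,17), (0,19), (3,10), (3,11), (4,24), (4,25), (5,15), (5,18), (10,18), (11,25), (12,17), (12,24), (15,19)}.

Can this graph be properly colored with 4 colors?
Yes, G is 4-colorable

A valid 4-coloring: color 1: [5, 10, 17, 19, 24, 25]; color 2: [0, 3, 4, 12, 15, 18]; color 3: [11].
(χ(G) = 3 ≤ 4.)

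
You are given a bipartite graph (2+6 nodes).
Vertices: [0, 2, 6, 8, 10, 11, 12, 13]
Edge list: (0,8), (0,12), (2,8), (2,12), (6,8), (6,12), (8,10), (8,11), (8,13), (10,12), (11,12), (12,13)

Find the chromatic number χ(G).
Clique number ω(G) = 2 (lower bound: χ ≥ ω).
The graph is bipartite (no odd cycle), so 2 colors suffice: χ(G) = 2.
A valid 2-coloring: color 1: [8, 12]; color 2: [0, 2, 6, 10, 11, 13].

χ(G) = 2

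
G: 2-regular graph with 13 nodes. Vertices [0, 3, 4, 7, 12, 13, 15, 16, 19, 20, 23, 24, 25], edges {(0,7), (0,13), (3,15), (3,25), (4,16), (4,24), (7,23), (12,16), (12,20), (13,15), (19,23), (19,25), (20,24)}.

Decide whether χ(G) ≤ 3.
Yes, G is 3-colorable

A valid 3-coloring: color 1: [0, 12, 15, 23, 24, 25]; color 2: [3, 7, 13, 16, 19, 20]; color 3: [4].
(χ(G) = 3 ≤ 3.)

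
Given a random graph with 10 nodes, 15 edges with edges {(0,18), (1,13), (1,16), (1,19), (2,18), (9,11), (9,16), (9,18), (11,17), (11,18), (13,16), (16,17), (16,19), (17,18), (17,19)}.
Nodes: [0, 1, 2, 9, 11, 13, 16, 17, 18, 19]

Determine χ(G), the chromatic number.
χ(G) = 3

Clique number ω(G) = 3 (lower bound: χ ≥ ω).
The clique on [9, 11, 18] has size 3, forcing χ ≥ 3, and the coloring below uses 3 colors, so χ(G) = 3.
A valid 3-coloring: color 1: [16, 18]; color 2: [0, 1, 2, 9, 17]; color 3: [11, 13, 19].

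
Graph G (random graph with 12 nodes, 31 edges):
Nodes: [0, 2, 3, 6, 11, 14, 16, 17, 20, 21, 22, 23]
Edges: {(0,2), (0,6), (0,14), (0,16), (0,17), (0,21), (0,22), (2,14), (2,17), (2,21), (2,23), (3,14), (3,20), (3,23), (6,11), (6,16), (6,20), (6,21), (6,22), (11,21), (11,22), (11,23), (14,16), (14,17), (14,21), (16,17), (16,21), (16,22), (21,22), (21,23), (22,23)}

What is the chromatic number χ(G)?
χ(G) = 5

Clique number ω(G) = 5 (lower bound: χ ≥ ω).
The clique on [0, 6, 16, 21, 22] has size 5, forcing χ ≥ 5, and the coloring below uses 5 colors, so χ(G) = 5.
A valid 5-coloring: color 1: [3, 17, 21]; color 2: [0, 20, 23]; color 3: [14, 22]; color 4: [2, 6]; color 5: [11, 16].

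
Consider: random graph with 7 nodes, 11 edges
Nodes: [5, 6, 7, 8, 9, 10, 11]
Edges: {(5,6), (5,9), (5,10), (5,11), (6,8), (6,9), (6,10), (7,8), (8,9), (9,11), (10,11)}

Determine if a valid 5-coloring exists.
Yes, G is 5-colorable

A valid 5-coloring: color 1: [7, 9, 10]; color 2: [5, 8]; color 3: [6, 11].
(χ(G) = 3 ≤ 5.)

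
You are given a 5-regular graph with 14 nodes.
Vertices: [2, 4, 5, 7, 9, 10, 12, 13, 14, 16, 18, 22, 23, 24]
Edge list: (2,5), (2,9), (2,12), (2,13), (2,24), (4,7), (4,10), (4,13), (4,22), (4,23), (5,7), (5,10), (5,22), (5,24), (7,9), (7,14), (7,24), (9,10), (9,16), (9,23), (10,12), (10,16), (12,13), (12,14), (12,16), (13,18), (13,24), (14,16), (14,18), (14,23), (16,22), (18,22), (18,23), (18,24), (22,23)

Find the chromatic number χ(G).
χ(G) = 4

Clique number ω(G) = 3 (lower bound: χ ≥ ω).
Suppose a proper 3-coloring c exists. The clique [2, 5, 24] takes 3 distinct colors; by symmetry let c(2) = 1, c(5) = 2, c(24) = 3.
- Vertex 7: neighbors [5, 24] already have colors [2, 3] ⇒ c(7) = 1.
- Vertex 13: neighbors [2, 24] already have colors [1, 3] ⇒ c(13) = 2.
- Vertex 4: neighbors [7, 13] already have colors [1, 2] ⇒ c(4) = 3.
- Vertex 10: neighbors [5, 4] already have colors [2, 3] ⇒ c(10) = 1.
- Vertex 18: neighbors [13, 24] already have colors [2, 3] ⇒ c(18) = 1.
- Vertex 22: neighbors [18, 5, 4] already have colors [1, 2, 3] — all 3 colors blocked. Contradiction.
The forced assignments end in a contradiction, so G has no proper 3-coloring (χ ≥ 4).
The coloring below uses 4 colors, so χ(G) = 4.
A valid 4-coloring: color 1: [2, 7, 16, 23]; color 2: [4, 5, 9, 12, 18]; color 3: [10, 14, 22, 24]; color 4: [13].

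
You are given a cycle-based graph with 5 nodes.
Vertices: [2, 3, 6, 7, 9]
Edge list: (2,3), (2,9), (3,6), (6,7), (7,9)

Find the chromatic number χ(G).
χ(G) = 3

Clique number ω(G) = 2 (lower bound: χ ≥ ω).
Odd cycle [7, 6, 3, 2, 9] needs 3 colors (χ ≥ 3).
The coloring below uses 3 colors, so χ(G) = 3.
A valid 3-coloring: color 1: [2, 7]; color 2: [6, 9]; color 3: [3].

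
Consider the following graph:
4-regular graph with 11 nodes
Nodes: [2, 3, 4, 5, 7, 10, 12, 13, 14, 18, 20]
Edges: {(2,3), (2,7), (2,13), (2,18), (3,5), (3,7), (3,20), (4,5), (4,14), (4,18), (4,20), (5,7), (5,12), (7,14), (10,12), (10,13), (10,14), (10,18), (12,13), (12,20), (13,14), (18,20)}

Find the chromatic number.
χ(G) = 3

Clique number ω(G) = 3 (lower bound: χ ≥ ω).
The clique on [2, 3, 7] has size 3, forcing χ ≥ 3, and the coloring below uses 3 colors, so χ(G) = 3.
A valid 3-coloring: color 1: [4, 7, 13]; color 2: [3, 12, 14, 18]; color 3: [2, 5, 10, 20].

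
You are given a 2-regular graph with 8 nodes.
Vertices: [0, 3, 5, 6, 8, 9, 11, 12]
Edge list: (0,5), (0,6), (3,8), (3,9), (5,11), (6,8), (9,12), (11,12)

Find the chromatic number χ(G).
χ(G) = 2

Clique number ω(G) = 2 (lower bound: χ ≥ ω).
The graph is bipartite (no odd cycle), so 2 colors suffice: χ(G) = 2.
A valid 2-coloring: color 1: [0, 8, 9, 11]; color 2: [3, 5, 6, 12].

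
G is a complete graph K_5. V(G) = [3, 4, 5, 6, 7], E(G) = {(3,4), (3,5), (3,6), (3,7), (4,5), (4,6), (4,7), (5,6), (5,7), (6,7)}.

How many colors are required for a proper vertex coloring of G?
χ(G) = 5

Clique number ω(G) = 5 (lower bound: χ ≥ ω).
The clique on [3, 4, 5, 6, 7] has size 5, forcing χ ≥ 5, and the coloring below uses 5 colors, so χ(G) = 5.
A valid 5-coloring: color 1: [3]; color 2: [6]; color 3: [4]; color 4: [7]; color 5: [5].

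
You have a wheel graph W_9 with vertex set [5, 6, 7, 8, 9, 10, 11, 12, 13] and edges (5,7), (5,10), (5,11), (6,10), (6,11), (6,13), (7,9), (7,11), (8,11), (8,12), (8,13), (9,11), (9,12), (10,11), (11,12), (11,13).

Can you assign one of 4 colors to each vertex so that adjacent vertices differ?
Yes, G is 4-colorable

A valid 4-coloring: color 1: [11]; color 2: [5, 6, 8, 9]; color 3: [7, 10, 12, 13].
(χ(G) = 3 ≤ 4.)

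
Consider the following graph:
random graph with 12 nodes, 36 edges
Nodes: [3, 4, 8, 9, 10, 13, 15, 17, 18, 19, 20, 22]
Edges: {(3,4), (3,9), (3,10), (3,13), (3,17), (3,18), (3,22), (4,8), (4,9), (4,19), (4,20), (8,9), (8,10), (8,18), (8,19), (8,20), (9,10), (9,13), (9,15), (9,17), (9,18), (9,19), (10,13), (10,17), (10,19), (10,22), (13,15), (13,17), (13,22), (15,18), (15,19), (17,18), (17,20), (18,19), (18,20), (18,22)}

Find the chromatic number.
χ(G) = 5

Clique number ω(G) = 5 (lower bound: χ ≥ ω).
The clique on [3, 9, 10, 13, 17] has size 5, forcing χ ≥ 5, and the coloring below uses 5 colors, so χ(G) = 5.
A valid 5-coloring: color 1: [9, 20, 22]; color 2: [4, 10, 18]; color 3: [3, 8, 15]; color 4: [17, 19]; color 5: [13].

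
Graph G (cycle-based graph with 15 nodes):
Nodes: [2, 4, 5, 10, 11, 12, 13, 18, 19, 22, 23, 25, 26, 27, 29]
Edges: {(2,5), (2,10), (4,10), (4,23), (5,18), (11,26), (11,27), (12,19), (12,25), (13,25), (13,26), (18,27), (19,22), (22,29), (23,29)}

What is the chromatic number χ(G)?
χ(G) = 3

Clique number ω(G) = 2 (lower bound: χ ≥ ω).
Odd cycle [10, 4, 23, 29, 22, 19, 12, 25, 13, 26, 11, 27, 18, 5, 2] needs 3 colors (χ ≥ 3).
The coloring below uses 3 colors, so χ(G) = 3.
A valid 3-coloring: color 1: [5, 10, 11, 12, 13, 22, 23]; color 2: [2, 4, 19, 25, 26, 27, 29]; color 3: [18].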